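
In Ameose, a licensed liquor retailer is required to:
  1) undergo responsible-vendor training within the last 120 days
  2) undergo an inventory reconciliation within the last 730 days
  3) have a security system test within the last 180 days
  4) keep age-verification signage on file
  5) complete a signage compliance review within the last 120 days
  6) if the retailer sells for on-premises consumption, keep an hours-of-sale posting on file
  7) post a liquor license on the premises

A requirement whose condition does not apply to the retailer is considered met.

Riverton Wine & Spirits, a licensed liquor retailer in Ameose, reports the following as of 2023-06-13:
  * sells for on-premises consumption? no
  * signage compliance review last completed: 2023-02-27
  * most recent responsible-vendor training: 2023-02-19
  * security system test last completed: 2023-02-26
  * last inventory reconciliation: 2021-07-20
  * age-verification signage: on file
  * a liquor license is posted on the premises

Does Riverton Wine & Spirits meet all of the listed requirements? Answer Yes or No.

1. responsible-vendor training 114 days ago vs limit 120 → met
2. inventory reconciliation 693 days ago vs limit 730 → met
3. security system test 107 days ago vs limit 180 → met
4. age-verification signage present → met
5. signage compliance review 106 days ago vs limit 120 → met
6. condition 'sells for on-premises consumption' does not hold → requirement n/a → met
7. liquor license present → met
All met.

Yes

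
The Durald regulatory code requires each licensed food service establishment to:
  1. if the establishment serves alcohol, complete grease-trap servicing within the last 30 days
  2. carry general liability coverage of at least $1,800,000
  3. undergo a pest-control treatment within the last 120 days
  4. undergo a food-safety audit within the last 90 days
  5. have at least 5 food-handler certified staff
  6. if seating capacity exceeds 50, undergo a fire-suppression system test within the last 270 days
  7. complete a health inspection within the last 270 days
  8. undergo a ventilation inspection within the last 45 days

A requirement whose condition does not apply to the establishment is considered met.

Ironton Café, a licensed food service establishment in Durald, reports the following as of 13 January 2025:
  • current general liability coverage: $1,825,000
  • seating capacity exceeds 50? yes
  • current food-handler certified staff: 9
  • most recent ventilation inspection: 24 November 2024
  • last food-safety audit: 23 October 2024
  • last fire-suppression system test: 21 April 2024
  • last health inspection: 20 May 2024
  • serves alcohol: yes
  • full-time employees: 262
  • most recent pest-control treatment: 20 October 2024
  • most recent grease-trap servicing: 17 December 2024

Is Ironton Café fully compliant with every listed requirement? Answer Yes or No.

1. condition 'serves alcohol' holds; grease-trap servicing 27 days ago vs limit 30 → met
2. general liability coverage $1,825,000 ≥ $1,800,000 → met
3. pest-control treatment 85 days ago vs limit 120 → met
4. food-safety audit 82 days ago vs limit 90 → met
5. food-handler certified staff 9 ≥ 5 → met
6. condition 'seating capacity exceeds 50' holds; fire-suppression system test 267 days ago vs limit 270 → met
7. health inspection 238 days ago vs limit 270 → met
8. ventilation inspection 50 days ago vs limit 45 → not met
Not met: 8

No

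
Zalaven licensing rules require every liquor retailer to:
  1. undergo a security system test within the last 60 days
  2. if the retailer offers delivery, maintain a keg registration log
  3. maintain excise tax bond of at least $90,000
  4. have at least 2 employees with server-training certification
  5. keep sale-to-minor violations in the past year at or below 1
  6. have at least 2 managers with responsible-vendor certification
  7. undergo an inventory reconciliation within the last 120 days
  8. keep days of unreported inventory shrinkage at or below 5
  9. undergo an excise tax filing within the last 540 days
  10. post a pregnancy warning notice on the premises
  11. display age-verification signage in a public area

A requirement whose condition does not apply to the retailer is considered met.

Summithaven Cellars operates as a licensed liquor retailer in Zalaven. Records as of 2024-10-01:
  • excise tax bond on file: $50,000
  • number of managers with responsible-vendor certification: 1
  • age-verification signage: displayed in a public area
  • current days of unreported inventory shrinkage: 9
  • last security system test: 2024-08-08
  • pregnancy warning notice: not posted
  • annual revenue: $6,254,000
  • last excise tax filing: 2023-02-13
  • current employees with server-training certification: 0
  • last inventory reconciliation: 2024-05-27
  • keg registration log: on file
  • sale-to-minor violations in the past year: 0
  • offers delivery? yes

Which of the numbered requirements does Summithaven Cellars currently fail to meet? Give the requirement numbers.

1. security system test 54 days ago vs limit 60 → met
2. condition 'offers delivery' holds; keg registration log present → met
3. excise tax bond $50,000 < $90,000 → not met
4. employees with server-training certification 0 < 2 → not met
5. sale-to-minor violations in the past year 0 ≤ 1 → met
6. managers with responsible-vendor certification 1 < 2 → not met
7. inventory reconciliation 127 days ago vs limit 120 → not met
8. days of unreported inventory shrinkage 9 > 5 → not met
9. excise tax filing 596 days ago vs limit 540 → not met
10. pregnancy warning notice absent → not met
11. age-verification signage present → met
Not met: 3, 4, 6, 7, 8, 9, 10

3, 4, 6, 7, 8, 9, 10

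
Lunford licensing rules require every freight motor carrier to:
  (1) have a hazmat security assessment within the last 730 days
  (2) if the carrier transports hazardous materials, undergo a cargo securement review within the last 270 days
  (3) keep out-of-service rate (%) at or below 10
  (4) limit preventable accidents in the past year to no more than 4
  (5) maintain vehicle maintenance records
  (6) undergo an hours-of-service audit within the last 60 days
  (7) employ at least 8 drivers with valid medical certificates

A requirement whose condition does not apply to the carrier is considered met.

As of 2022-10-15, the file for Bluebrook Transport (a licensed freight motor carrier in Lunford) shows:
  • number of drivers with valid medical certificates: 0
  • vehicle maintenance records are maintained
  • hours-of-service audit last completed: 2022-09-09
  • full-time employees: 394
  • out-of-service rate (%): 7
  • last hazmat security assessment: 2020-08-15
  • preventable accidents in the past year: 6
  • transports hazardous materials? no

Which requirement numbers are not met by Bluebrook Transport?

1, 4, 7

1. hazmat security assessment 791 days ago vs limit 730 → not met
2. condition 'transports hazardous materials' does not hold → requirement n/a → met
3. out-of-service rate (%) 7 ≤ 10 → met
4. preventable accidents in the past year 6 > 4 → not met
5. vehicle maintenance records present → met
6. hours-of-service audit 36 days ago vs limit 60 → met
7. drivers with valid medical certificates 0 < 8 → not met
Not met: 1, 4, 7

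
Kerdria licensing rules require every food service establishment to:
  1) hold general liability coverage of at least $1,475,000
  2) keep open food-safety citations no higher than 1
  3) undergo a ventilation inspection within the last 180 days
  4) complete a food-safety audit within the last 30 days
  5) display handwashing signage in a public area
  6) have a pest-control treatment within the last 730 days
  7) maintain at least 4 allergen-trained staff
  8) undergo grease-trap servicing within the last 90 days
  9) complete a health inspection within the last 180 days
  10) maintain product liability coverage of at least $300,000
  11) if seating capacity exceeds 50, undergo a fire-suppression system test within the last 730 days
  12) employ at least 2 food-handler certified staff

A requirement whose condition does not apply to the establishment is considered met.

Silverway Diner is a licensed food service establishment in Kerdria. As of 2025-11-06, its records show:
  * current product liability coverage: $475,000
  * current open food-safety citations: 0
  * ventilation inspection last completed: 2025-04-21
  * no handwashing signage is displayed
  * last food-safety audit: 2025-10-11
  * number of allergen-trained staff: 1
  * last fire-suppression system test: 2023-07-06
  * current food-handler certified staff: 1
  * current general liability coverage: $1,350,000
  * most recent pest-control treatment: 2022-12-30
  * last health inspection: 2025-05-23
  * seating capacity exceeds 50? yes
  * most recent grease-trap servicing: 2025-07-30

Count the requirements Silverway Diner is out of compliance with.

8

1. general liability coverage $1,350,000 < $1,475,000 → not met
2. open food-safety citations 0 ≤ 1 → met
3. ventilation inspection 199 days ago vs limit 180 → not met
4. food-safety audit 26 days ago vs limit 30 → met
5. handwashing signage absent → not met
6. pest-control treatment 1042 days ago vs limit 730 → not met
7. allergen-trained staff 1 < 4 → not met
8. grease-trap servicing 99 days ago vs limit 90 → not met
9. health inspection 167 days ago vs limit 180 → met
10. product liability coverage $475,000 ≥ $300,000 → met
11. condition 'seating capacity exceeds 50' holds; fire-suppression system test 854 days ago vs limit 730 → not met
12. food-handler certified staff 1 < 2 → not met
Not met: 8 of 12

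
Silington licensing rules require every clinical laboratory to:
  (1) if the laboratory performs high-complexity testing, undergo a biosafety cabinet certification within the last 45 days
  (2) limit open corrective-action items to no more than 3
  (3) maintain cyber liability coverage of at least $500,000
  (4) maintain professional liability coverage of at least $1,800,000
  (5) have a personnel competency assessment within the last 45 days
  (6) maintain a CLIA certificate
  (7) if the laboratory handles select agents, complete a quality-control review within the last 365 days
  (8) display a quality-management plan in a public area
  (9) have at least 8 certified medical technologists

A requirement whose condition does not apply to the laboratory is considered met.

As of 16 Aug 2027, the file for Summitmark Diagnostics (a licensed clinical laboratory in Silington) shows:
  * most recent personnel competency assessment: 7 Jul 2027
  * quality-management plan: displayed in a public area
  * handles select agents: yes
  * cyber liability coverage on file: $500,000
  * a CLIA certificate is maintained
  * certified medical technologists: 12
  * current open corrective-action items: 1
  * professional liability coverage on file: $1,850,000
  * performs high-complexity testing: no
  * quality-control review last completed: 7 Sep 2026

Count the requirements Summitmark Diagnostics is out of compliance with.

0

1. condition 'performs high-complexity testing' does not hold → requirement n/a → met
2. open corrective-action items 1 ≤ 3 → met
3. cyber liability coverage $500,000 ≥ $500,000 → met
4. professional liability coverage $1,850,000 ≥ $1,800,000 → met
5. personnel competency assessment 40 days ago vs limit 45 → met
6. CLIA certificate present → met
7. condition 'handles select agents' holds; quality-control review 343 days ago vs limit 365 → met
8. quality-management plan present → met
9. certified medical technologists 12 ≥ 8 → met
Not met: 0 of 9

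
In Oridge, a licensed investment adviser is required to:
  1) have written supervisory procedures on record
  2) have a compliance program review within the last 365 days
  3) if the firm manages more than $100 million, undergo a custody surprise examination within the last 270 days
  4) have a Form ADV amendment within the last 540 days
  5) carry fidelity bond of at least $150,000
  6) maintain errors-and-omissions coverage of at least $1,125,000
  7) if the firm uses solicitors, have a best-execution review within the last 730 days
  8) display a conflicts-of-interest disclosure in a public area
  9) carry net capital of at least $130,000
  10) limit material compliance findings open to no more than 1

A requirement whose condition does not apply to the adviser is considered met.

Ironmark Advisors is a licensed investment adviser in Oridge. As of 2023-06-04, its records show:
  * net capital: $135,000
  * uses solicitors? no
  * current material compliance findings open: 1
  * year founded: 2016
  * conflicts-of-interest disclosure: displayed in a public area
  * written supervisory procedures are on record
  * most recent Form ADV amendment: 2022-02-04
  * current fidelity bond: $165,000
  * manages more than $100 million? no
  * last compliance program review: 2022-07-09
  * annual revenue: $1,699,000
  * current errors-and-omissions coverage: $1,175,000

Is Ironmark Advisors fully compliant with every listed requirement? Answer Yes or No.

Yes

1. written supervisory procedures present → met
2. compliance program review 330 days ago vs limit 365 → met
3. condition 'manages more than $100 million' does not hold → requirement n/a → met
4. Form ADV amendment 485 days ago vs limit 540 → met
5. fidelity bond $165,000 ≥ $150,000 → met
6. errors-and-omissions coverage $1,175,000 ≥ $1,125,000 → met
7. condition 'uses solicitors' does not hold → requirement n/a → met
8. conflicts-of-interest disclosure present → met
9. net capital $135,000 ≥ $130,000 → met
10. material compliance findings open 1 ≤ 1 → met
All met.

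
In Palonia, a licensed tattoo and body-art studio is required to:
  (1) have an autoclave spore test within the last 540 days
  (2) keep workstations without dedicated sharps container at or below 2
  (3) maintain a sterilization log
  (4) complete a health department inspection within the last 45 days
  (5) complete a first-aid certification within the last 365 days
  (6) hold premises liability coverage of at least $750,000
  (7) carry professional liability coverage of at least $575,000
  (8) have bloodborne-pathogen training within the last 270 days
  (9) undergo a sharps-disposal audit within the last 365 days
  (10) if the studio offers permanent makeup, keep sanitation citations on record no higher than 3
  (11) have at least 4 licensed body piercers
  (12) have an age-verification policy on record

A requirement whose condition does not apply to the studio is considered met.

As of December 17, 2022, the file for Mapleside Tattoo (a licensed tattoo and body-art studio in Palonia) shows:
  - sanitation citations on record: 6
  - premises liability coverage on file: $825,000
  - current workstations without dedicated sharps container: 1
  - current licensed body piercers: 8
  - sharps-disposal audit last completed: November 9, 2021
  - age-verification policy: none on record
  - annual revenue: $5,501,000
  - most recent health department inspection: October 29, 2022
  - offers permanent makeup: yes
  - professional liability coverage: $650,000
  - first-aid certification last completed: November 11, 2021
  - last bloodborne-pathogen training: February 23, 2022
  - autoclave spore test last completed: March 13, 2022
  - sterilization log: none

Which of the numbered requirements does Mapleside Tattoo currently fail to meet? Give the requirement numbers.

1. autoclave spore test 279 days ago vs limit 540 → met
2. workstations without dedicated sharps container 1 ≤ 2 → met
3. sterilization log absent → not met
4. health department inspection 49 days ago vs limit 45 → not met
5. first-aid certification 401 days ago vs limit 365 → not met
6. premises liability coverage $825,000 ≥ $750,000 → met
7. professional liability coverage $650,000 ≥ $575,000 → met
8. bloodborne-pathogen training 297 days ago vs limit 270 → not met
9. sharps-disposal audit 403 days ago vs limit 365 → not met
10. condition 'offers permanent makeup' holds; sanitation citations on record 6 > 3 → not met
11. licensed body piercers 8 ≥ 4 → met
12. age-verification policy absent → not met
Not met: 3, 4, 5, 8, 9, 10, 12

3, 4, 5, 8, 9, 10, 12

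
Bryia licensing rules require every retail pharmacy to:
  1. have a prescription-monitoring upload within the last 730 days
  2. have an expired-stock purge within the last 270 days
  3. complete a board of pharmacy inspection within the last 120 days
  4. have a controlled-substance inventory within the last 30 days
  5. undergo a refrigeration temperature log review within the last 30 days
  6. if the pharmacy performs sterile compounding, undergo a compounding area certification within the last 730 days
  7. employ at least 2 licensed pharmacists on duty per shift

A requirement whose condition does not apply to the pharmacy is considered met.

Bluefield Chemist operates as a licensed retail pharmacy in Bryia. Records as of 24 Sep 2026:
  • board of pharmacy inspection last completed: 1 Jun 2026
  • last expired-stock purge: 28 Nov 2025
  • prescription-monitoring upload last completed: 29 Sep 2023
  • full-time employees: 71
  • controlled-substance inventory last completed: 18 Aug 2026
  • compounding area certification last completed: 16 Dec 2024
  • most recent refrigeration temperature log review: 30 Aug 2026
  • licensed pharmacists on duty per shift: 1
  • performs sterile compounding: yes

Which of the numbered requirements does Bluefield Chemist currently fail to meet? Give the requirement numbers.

1. prescription-monitoring upload 1091 days ago vs limit 730 → not met
2. expired-stock purge 300 days ago vs limit 270 → not met
3. board of pharmacy inspection 115 days ago vs limit 120 → met
4. controlled-substance inventory 37 days ago vs limit 30 → not met
5. refrigeration temperature log review 25 days ago vs limit 30 → met
6. condition 'performs sterile compounding' holds; compounding area certification 647 days ago vs limit 730 → met
7. licensed pharmacists on duty per shift 1 < 2 → not met
Not met: 1, 2, 4, 7

1, 2, 4, 7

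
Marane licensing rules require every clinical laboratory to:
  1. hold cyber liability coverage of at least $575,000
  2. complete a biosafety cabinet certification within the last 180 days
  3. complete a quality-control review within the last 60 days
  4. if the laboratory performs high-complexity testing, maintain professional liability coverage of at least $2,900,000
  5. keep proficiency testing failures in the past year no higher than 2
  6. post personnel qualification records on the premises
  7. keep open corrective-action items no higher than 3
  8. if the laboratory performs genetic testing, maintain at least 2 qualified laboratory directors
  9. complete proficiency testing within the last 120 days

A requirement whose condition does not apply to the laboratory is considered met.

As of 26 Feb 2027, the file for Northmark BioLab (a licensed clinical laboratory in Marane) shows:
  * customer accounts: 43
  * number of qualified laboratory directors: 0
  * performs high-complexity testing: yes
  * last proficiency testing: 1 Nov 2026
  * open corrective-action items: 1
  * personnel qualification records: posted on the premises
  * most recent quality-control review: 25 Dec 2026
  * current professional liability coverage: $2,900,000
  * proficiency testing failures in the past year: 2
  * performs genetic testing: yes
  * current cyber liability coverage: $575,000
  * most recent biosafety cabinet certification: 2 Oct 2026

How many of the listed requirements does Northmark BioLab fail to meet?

2

1. cyber liability coverage $575,000 ≥ $575,000 → met
2. biosafety cabinet certification 147 days ago vs limit 180 → met
3. quality-control review 63 days ago vs limit 60 → not met
4. condition 'performs high-complexity testing' holds; professional liability coverage $2,900,000 ≥ $2,900,000 → met
5. proficiency testing failures in the past year 2 ≤ 2 → met
6. personnel qualification records present → met
7. open corrective-action items 1 ≤ 3 → met
8. condition 'performs genetic testing' holds; qualified laboratory directors 0 < 2 → not met
9. proficiency testing 117 days ago vs limit 120 → met
Not met: 2 of 9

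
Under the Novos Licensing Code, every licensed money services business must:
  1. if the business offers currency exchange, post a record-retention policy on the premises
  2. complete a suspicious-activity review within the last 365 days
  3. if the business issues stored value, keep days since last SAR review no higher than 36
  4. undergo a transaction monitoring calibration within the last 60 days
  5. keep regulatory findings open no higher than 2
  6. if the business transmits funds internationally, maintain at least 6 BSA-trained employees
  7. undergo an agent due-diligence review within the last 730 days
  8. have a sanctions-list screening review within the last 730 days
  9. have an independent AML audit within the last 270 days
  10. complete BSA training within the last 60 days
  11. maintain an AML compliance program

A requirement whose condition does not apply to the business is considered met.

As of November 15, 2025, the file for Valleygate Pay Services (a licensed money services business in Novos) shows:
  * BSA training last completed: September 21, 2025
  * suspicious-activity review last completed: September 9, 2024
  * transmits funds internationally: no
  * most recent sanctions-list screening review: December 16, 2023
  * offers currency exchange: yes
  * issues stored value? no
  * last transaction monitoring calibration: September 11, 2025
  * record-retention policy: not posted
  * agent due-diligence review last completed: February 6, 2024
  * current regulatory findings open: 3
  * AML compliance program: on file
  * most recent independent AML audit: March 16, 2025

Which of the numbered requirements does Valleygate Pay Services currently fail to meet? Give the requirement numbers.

1, 2, 4, 5

1. condition 'offers currency exchange' holds; record-retention policy absent → not met
2. suspicious-activity review 432 days ago vs limit 365 → not met
3. condition 'issues stored value' does not hold → requirement n/a → met
4. transaction monitoring calibration 65 days ago vs limit 60 → not met
5. regulatory findings open 3 > 2 → not met
6. condition 'transmits funds internationally' does not hold → requirement n/a → met
7. agent due-diligence review 648 days ago vs limit 730 → met
8. sanctions-list screening review 700 days ago vs limit 730 → met
9. independent AML audit 244 days ago vs limit 270 → met
10. BSA training 55 days ago vs limit 60 → met
11. AML compliance program present → met
Not met: 1, 2, 4, 5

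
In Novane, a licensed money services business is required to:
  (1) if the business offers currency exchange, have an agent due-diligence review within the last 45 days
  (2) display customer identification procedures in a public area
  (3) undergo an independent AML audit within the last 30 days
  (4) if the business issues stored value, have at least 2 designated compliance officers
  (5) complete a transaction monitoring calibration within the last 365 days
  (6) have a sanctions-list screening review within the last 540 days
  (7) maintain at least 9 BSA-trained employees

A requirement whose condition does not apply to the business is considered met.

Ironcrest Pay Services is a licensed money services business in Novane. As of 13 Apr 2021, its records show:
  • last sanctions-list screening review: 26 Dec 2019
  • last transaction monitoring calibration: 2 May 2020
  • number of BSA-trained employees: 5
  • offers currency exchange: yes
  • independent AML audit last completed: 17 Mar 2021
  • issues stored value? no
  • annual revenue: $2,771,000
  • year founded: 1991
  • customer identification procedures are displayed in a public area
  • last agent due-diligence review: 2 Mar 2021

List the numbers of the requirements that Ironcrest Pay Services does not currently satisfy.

7

1. condition 'offers currency exchange' holds; agent due-diligence review 42 days ago vs limit 45 → met
2. customer identification procedures present → met
3. independent AML audit 27 days ago vs limit 30 → met
4. condition 'issues stored value' does not hold → requirement n/a → met
5. transaction monitoring calibration 346 days ago vs limit 365 → met
6. sanctions-list screening review 474 days ago vs limit 540 → met
7. BSA-trained employees 5 < 9 → not met
Not met: 7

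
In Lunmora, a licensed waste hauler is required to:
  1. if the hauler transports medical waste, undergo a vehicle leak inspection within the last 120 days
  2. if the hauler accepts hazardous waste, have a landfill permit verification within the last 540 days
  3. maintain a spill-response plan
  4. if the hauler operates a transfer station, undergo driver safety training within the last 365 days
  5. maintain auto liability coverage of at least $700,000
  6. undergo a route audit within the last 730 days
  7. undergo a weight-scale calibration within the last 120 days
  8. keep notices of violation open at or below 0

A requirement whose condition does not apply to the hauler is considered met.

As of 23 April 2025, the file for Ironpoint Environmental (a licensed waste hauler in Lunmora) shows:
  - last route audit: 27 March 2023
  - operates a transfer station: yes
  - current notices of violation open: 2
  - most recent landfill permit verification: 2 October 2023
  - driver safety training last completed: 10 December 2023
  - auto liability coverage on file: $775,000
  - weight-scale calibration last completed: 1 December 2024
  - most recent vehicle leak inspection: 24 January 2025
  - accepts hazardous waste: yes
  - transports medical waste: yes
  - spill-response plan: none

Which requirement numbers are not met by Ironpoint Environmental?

1. condition 'transports medical waste' holds; vehicle leak inspection 89 days ago vs limit 120 → met
2. condition 'accepts hazardous waste' holds; landfill permit verification 569 days ago vs limit 540 → not met
3. spill-response plan absent → not met
4. condition 'operates a transfer station' holds; driver safety training 500 days ago vs limit 365 → not met
5. auto liability coverage $775,000 ≥ $700,000 → met
6. route audit 758 days ago vs limit 730 → not met
7. weight-scale calibration 143 days ago vs limit 120 → not met
8. notices of violation open 2 > 0 → not met
Not met: 2, 3, 4, 6, 7, 8

2, 3, 4, 6, 7, 8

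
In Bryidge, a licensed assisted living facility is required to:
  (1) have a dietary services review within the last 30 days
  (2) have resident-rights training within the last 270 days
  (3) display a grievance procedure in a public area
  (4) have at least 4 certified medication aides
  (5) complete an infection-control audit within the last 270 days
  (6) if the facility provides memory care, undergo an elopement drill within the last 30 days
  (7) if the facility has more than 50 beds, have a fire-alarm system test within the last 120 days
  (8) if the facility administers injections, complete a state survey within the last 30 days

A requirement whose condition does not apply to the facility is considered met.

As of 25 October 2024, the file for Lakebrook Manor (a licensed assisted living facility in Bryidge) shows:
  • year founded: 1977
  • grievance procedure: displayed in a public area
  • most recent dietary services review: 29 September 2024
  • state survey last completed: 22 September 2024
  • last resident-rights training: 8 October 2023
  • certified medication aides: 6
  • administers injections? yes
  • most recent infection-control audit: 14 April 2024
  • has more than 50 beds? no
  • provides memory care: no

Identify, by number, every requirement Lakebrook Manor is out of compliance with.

1. dietary services review 26 days ago vs limit 30 → met
2. resident-rights training 383 days ago vs limit 270 → not met
3. grievance procedure present → met
4. certified medication aides 6 ≥ 4 → met
5. infection-control audit 194 days ago vs limit 270 → met
6. condition 'provides memory care' does not hold → requirement n/a → met
7. condition 'has more than 50 beds' does not hold → requirement n/a → met
8. condition 'administers injections' holds; state survey 33 days ago vs limit 30 → not met
Not met: 2, 8

2, 8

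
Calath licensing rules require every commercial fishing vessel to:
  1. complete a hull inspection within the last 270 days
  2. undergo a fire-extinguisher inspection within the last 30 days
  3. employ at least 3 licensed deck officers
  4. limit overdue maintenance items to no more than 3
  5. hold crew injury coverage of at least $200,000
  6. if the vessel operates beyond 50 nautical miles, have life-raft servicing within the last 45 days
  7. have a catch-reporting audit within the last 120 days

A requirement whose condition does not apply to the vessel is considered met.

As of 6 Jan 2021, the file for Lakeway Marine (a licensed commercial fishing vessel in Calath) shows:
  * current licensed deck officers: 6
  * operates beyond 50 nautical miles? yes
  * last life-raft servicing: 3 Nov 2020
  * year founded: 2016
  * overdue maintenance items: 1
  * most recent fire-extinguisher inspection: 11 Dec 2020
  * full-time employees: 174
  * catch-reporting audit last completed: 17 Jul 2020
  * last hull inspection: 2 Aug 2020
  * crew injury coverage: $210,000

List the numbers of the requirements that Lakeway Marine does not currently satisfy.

6, 7

1. hull inspection 157 days ago vs limit 270 → met
2. fire-extinguisher inspection 26 days ago vs limit 30 → met
3. licensed deck officers 6 ≥ 3 → met
4. overdue maintenance items 1 ≤ 3 → met
5. crew injury coverage $210,000 ≥ $200,000 → met
6. condition 'operates beyond 50 nautical miles' holds; life-raft servicing 64 days ago vs limit 45 → not met
7. catch-reporting audit 173 days ago vs limit 120 → not met
Not met: 6, 7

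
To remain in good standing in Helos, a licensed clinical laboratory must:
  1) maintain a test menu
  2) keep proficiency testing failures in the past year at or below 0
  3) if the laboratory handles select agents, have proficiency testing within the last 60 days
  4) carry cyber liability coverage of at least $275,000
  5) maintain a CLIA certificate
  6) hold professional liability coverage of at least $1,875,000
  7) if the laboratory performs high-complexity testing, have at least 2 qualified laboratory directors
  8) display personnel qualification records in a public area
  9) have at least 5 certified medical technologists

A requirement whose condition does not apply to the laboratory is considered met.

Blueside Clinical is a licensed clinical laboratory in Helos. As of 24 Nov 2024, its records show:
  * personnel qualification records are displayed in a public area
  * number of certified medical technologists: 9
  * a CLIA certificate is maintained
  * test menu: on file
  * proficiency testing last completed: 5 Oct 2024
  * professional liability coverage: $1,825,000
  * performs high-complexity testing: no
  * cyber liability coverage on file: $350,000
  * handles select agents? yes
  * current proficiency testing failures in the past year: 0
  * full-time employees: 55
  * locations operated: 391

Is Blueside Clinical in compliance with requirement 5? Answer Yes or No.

5. CLIA certificate present → met

Yes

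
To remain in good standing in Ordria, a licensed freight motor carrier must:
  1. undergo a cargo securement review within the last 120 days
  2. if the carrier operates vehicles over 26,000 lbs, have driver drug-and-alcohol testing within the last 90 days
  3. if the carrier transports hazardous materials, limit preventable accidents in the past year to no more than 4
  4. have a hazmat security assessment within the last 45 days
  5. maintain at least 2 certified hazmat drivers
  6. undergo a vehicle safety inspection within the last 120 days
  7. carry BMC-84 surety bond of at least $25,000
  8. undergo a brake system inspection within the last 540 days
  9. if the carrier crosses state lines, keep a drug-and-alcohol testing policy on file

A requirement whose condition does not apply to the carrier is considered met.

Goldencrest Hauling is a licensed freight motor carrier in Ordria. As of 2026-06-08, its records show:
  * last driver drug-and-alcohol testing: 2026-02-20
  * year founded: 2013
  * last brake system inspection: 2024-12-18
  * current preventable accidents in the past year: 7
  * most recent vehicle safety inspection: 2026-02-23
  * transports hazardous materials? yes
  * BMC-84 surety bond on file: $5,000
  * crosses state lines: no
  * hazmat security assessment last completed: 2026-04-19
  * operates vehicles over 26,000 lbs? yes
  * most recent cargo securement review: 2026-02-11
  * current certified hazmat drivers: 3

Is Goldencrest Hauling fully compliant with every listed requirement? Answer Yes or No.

1. cargo securement review 117 days ago vs limit 120 → met
2. condition 'operates vehicles over 26,000 lbs' holds; driver drug-and-alcohol testing 108 days ago vs limit 90 → not met
3. condition 'transports hazardous materials' holds; preventable accidents in the past year 7 > 4 → not met
4. hazmat security assessment 50 days ago vs limit 45 → not met
5. certified hazmat drivers 3 ≥ 2 → met
6. vehicle safety inspection 105 days ago vs limit 120 → met
7. BMC-84 surety bond $5,000 < $25,000 → not met
8. brake system inspection 537 days ago vs limit 540 → met
9. condition 'crosses state lines' does not hold → requirement n/a → met
Not met: 2, 3, 4, 7

No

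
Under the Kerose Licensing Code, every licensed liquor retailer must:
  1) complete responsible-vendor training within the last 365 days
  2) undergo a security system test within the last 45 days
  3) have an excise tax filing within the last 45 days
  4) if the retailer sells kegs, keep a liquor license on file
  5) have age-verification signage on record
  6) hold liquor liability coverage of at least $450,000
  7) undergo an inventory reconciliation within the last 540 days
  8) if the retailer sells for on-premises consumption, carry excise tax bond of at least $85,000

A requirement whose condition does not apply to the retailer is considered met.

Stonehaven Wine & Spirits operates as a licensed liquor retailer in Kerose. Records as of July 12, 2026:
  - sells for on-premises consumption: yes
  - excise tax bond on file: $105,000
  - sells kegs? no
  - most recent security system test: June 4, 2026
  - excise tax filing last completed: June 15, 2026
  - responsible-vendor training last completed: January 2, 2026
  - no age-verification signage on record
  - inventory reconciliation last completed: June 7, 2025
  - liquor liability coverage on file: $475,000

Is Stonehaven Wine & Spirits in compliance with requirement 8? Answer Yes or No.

8. condition 'sells for on-premises consumption' holds; excise tax bond $105,000 ≥ $85,000 → met

Yes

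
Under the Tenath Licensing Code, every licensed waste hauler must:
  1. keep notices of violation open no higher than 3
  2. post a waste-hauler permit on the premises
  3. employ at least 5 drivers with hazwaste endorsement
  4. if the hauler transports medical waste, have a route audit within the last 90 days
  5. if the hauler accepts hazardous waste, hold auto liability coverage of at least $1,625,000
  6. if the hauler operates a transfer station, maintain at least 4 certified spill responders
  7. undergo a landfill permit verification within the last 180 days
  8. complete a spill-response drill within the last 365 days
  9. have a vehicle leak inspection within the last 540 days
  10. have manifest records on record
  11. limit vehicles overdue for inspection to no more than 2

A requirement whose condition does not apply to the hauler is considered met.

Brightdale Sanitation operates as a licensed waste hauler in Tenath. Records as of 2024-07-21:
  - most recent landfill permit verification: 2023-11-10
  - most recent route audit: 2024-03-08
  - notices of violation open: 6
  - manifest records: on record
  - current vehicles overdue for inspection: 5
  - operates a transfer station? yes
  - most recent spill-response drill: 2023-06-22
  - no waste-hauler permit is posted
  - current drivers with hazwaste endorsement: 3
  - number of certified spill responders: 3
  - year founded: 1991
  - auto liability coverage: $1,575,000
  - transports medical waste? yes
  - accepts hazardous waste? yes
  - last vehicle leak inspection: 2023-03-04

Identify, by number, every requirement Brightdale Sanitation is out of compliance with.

1. notices of violation open 6 > 3 → not met
2. waste-hauler permit absent → not met
3. drivers with hazwaste endorsement 3 < 5 → not met
4. condition 'transports medical waste' holds; route audit 135 days ago vs limit 90 → not met
5. condition 'accepts hazardous waste' holds; auto liability coverage $1,575,000 < $1,625,000 → not met
6. condition 'operates a transfer station' holds; certified spill responders 3 < 4 → not met
7. landfill permit verification 254 days ago vs limit 180 → not met
8. spill-response drill 395 days ago vs limit 365 → not met
9. vehicle leak inspection 505 days ago vs limit 540 → met
10. manifest records present → met
11. vehicles overdue for inspection 5 > 2 → not met
Not met: 1, 2, 3, 4, 5, 6, 7, 8, 11

1, 2, 3, 4, 5, 6, 7, 8, 11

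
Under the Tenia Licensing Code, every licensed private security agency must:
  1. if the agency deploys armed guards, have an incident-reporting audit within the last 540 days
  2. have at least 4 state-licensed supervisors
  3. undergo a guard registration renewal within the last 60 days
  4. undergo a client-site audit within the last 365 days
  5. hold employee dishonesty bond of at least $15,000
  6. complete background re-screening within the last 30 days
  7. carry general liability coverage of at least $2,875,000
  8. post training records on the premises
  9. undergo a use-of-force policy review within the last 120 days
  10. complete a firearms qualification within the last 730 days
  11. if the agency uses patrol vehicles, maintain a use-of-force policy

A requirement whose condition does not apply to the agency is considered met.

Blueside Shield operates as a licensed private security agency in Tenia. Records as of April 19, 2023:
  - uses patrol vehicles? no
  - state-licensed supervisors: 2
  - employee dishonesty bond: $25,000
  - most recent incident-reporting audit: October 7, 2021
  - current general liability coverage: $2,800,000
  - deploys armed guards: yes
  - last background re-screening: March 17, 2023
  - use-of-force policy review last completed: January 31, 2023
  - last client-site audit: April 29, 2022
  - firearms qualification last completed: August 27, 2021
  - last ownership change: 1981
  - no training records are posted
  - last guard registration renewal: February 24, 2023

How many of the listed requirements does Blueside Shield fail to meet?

5

1. condition 'deploys armed guards' holds; incident-reporting audit 559 days ago vs limit 540 → not met
2. state-licensed supervisors 2 < 4 → not met
3. guard registration renewal 54 days ago vs limit 60 → met
4. client-site audit 355 days ago vs limit 365 → met
5. employee dishonesty bond $25,000 ≥ $15,000 → met
6. background re-screening 33 days ago vs limit 30 → not met
7. general liability coverage $2,800,000 < $2,875,000 → not met
8. training records absent → not met
9. use-of-force policy review 78 days ago vs limit 120 → met
10. firearms qualification 600 days ago vs limit 730 → met
11. condition 'uses patrol vehicles' does not hold → requirement n/a → met
Not met: 5 of 11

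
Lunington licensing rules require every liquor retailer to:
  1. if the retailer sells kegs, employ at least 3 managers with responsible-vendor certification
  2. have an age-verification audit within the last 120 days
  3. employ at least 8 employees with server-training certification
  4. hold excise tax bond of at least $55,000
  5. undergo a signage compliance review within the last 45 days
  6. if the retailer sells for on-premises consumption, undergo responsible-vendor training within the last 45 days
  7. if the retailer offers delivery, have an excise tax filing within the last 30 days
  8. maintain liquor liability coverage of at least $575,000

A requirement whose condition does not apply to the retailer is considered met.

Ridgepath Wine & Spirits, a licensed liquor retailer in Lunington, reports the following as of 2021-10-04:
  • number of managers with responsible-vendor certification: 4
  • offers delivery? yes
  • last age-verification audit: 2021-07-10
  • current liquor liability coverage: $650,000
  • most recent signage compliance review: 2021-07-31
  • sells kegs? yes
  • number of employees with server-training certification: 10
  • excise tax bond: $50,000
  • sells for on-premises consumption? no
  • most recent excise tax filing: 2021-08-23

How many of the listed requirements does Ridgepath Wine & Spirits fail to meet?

3

1. condition 'sells kegs' holds; managers with responsible-vendor certification 4 ≥ 3 → met
2. age-verification audit 86 days ago vs limit 120 → met
3. employees with server-training certification 10 ≥ 8 → met
4. excise tax bond $50,000 < $55,000 → not met
5. signage compliance review 65 days ago vs limit 45 → not met
6. condition 'sells for on-premises consumption' does not hold → requirement n/a → met
7. condition 'offers delivery' holds; excise tax filing 42 days ago vs limit 30 → not met
8. liquor liability coverage $650,000 ≥ $575,000 → met
Not met: 3 of 8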